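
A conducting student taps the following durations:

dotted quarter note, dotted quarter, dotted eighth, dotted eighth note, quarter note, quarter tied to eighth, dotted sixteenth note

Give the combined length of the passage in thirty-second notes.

59

Each duration in thirty-second notes: dotted quarter note = 12; dotted quarter = 12; dotted eighth = 6; dotted eighth note = 6; quarter note = 8; quarter tied to eighth (quarter + eighth) = 12; dotted sixteenth note = 3.
Sum: 12 + 12 + 6 + 6 + 8 + 12 + 3 = 59 thirty-second notes.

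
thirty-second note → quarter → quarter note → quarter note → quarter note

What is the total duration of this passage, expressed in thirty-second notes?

Express everything in thirty-second notes: thirty-second note = 1; quarter = 8; quarter note = 8; quarter note = 8; quarter note = 8.
Altogether 1 + 8 + 8 + 8 + 8 = 33 thirty-second notes.

33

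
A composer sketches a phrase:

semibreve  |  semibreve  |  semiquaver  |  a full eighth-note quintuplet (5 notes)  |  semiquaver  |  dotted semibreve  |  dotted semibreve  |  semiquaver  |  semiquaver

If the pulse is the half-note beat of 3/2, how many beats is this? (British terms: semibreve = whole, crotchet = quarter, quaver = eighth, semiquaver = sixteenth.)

One half-note beat = 8 sixteenth notes.
Express everything in sixteenth notes: semibreve = 16; semibreve = 16; semiquaver = 1; a full eighth-note quintuplet (5 notes) (five quintuplet eighths span one half) = 8; semiquaver = 1; dotted semibreve = 24; dotted semibreve = 24; semiquaver = 1; semiquaver = 1.
Adding: 16 + 16 + 1 + 8 + 1 + 24 + 24 + 1 + 1 = 92.
92 ÷ 8 = 11.5 beats.

11.5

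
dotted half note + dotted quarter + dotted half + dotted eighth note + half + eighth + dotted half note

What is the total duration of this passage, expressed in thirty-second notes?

Express everything in thirty-second notes: dotted half note = 24; dotted quarter = 12; dotted half = 24; dotted eighth note = 6; half = 16; eighth = 4; dotted half note = 24.
Total: 24 + 12 + 24 + 6 + 16 + 4 + 24 = 110 thirty-second notes.

110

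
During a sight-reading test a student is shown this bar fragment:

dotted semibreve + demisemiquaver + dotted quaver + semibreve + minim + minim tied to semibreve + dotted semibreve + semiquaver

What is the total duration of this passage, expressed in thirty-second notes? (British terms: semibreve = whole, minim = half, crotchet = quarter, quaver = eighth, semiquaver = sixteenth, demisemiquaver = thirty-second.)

201

Convert each value to thirty-second notes: dotted semibreve = 48; demisemiquaver = 1; dotted quaver = 6; semibreve = 32; minim = 16; minim tied to semibreve (minim + semibreve) = 48; dotted semibreve = 48; semiquaver = 2.
Sum: 48 + 1 + 6 + 32 + 16 + 48 + 48 + 2 = 201 thirty-second notes.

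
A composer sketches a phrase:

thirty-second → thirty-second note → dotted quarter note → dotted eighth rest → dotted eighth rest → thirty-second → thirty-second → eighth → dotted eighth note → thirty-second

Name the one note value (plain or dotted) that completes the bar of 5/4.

The bar of 5/4 = 40 thirty-second notes.
Express everything in thirty-second notes: thirty-second = 1; thirty-second note = 1; dotted quarter note = 12; dotted eighth rest = 6; dotted eighth rest = 6; thirty-second = 1; thirty-second = 1; eighth = 4; dotted eighth note = 6; thirty-second = 1.
Altogether 1 + 1 + 12 + 6 + 6 + 1 + 1 + 4 + 6 + 1 = 39.
Remaining: 40 − 39 = 1 thirty-second note, which is a thirty-second note.

thirty-second note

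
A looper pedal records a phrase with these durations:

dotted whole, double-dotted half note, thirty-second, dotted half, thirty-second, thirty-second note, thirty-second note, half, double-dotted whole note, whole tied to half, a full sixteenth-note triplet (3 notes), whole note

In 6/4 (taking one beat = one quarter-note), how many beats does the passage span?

32.5

One quarter-note beat = 8 thirty-second notes.
Working in thirty-second notes: dotted whole = 48; double-dotted half note = 28; thirty-second = 1; dotted half = 24; thirty-second = 1; thirty-second note = 1; thirty-second note = 1; half = 16; double-dotted whole note = 56; whole tied to half (whole + half) = 48; a full sixteenth-note triplet (3 notes) (three triplet sixteenths span one eighth) = 4; whole note = 32.
Altogether 48 + 28 + 1 + 24 + 1 + 1 + 1 + 16 + 56 + 48 + 4 + 32 = 260.
260 ÷ 8 = 32.5 beats.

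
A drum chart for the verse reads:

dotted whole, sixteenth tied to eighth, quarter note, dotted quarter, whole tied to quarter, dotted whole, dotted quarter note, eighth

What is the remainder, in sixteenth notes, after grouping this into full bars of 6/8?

5

One bar of 6/8 = 12 sixteenth notes.
Each duration in sixteenth notes: dotted whole = 24; sixteenth tied to eighth (sixteenth + eighth) = 3; quarter note = 4; dotted quarter = 6; whole tied to quarter (whole + quarter) = 20; dotted whole = 24; dotted quarter note = 6; eighth = 2.
Adding: 24 + 3 + 4 + 6 + 20 + 24 + 6 + 2 = 89.
89 ÷ 12 = 7 complete bars with 5 sixteenth notes remaining.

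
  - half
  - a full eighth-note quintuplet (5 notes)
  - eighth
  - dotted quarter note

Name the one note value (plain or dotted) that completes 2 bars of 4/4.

2 bars of 4/4 = 16 eighth notes.
In eighth notes: half = 4; a full eighth-note quintuplet (5 notes) (five quintuplet eighths span one half) = 4; eighth = 1; dotted quarter note = 3.
Sum: 4 + 4 + 1 + 3 = 12.
Remaining: 16 − 12 = 4 eighth notes, which is a half note.

half note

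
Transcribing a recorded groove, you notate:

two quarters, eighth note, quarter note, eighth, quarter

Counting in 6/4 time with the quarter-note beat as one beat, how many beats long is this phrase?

5

One quarter-note beat = 2 eighth notes.
Express everything in eighth notes: quarter = 2; quarter = 2; eighth note = 1; quarter note = 2; eighth = 1; quarter = 2.
Altogether 2 + 2 + 1 + 2 + 1 + 2 = 10.
10 ÷ 2 = 5 beats.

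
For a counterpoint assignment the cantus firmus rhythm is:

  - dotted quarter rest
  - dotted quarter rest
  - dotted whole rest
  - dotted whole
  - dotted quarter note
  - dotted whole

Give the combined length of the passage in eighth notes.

45

Convert each value to eighth notes: dotted quarter rest = 3; dotted quarter rest = 3; dotted whole rest = 12; dotted whole = 12; dotted quarter note = 3; dotted whole = 12.
Adding: 3 + 3 + 12 + 12 + 3 + 12 = 45 eighth notes.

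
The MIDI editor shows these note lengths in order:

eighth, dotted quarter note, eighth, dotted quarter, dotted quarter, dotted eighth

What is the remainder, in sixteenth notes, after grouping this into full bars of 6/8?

One bar of 6/8 = 12 sixteenth notes.
Express everything in sixteenth notes: eighth = 2; dotted quarter note = 6; eighth = 2; dotted quarter = 6; dotted quarter = 6; dotted eighth = 3.
Sum: 2 + 6 + 2 + 6 + 6 + 3 = 25.
25 ÷ 12 = 2 complete bars with 1 sixteenth note remaining.

1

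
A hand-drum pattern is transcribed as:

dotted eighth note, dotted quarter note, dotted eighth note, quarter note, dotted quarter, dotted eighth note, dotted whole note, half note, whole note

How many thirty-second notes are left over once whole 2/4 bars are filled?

2

One bar of 2/4 = 8 sixteenth notes.
Each duration in sixteenth notes: dotted eighth note = 3; dotted quarter note = 6; dotted eighth note = 3; quarter note = 4; dotted quarter = 6; dotted eighth note = 3; dotted whole note = 24; half note = 8; whole note = 16.
Altogether 3 + 6 + 3 + 4 + 6 + 3 + 24 + 8 + 16 = 73.
73 ÷ 8 = 9 complete bars with 1 sixteenth note remaining = 2 thirty-second notes.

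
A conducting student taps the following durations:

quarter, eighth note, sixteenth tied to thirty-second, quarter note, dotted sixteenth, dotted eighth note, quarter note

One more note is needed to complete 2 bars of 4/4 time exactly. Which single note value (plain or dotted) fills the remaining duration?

dotted half note

2 bars of 4/4 = 64 thirty-second notes.
Express everything in thirty-second notes: quarter = 8; eighth note = 4; sixteenth tied to thirty-second (sixteenth + thirty-second) = 3; quarter note = 8; dotted sixteenth = 3; dotted eighth note = 6; quarter note = 8.
Adding: 8 + 4 + 3 + 8 + 3 + 6 + 8 = 40.
Remaining: 64 − 40 = 24 thirty-second notes, which is a dotted half note.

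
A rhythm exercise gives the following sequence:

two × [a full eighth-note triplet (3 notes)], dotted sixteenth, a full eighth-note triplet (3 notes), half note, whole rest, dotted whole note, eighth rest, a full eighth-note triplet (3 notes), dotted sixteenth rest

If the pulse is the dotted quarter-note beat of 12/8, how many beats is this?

One dotted quarter-note beat = 12 thirty-second notes.
Working in thirty-second notes: a full eighth-note triplet (3 notes) (three triplet eighths span one quarter) = 8; a full eighth-note triplet (3 notes) (three triplet eighths span one quarter) = 8; dotted sixteenth = 3; a full eighth-note triplet (3 notes) (three triplet eighths span one quarter) = 8; half note = 16; whole rest = 32; dotted whole note = 48; eighth rest = 4; a full eighth-note triplet (3 notes) (three triplet eighths span one quarter) = 8; dotted sixteenth rest = 3.
Adding: 8 + 8 + 3 + 8 + 16 + 32 + 48 + 4 + 8 + 3 = 138.
138 ÷ 12 = 11.5 beats.

11.5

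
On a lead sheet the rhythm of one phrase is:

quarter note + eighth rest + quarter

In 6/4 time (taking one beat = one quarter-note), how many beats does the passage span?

One quarter-note beat = 2 eighth notes.
Express everything in eighth notes: quarter note = 2; eighth rest = 1; quarter = 2.
Adding: 2 + 1 + 2 = 5.
5 ÷ 2 = 2.5 beats.

2.5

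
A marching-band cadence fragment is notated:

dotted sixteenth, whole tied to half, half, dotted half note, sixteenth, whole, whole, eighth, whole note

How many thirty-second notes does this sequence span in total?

193

Convert each value to thirty-second notes: dotted sixteenth = 3; whole tied to half (whole + half) = 48; half = 16; dotted half note = 24; sixteenth = 2; whole = 32; whole = 32; eighth = 4; whole note = 32.
Altogether 3 + 48 + 16 + 24 + 2 + 32 + 32 + 4 + 32 = 193 thirty-second notes.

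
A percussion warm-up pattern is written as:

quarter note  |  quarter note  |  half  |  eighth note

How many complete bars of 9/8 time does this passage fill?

1

One bar of 9/8 = 9 eighth notes.
Working in eighth notes: quarter note = 2; quarter note = 2; half = 4; eighth note = 1.
Total: 2 + 2 + 4 + 1 = 9.
9 ÷ 9 = 1 complete bar with 0 left over.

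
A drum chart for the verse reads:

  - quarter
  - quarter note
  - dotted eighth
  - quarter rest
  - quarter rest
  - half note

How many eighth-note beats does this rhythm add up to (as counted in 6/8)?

One eighth-note beat = 2 sixteenth notes.
Express everything in sixteenth notes: quarter = 4; quarter note = 4; dotted eighth = 3; quarter rest = 4; quarter rest = 4; half note = 8.
Altogether 4 + 4 + 3 + 4 + 4 + 8 = 27.
27 ÷ 2 = 13.5 beats.

13.5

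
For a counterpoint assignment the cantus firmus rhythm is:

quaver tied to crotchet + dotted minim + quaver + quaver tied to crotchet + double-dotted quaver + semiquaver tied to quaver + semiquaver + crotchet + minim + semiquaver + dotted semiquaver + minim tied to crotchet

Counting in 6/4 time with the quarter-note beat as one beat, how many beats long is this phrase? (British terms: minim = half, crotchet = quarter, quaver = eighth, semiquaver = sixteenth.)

15

One quarter-note beat = 8 thirty-second notes.
Each duration in thirty-second notes: quaver tied to crotchet (quaver + crotchet) = 12; dotted minim = 24; quaver = 4; quaver tied to crotchet (quaver + crotchet) = 12; double-dotted quaver = 7; semiquaver tied to quaver (semiquaver + quaver) = 6; semiquaver = 2; crotchet = 8; minim = 16; semiquaver = 2; dotted semiquaver = 3; minim tied to crotchet (minim + crotchet) = 24.
Sum: 12 + 24 + 4 + 12 + 7 + 6 + 2 + 8 + 16 + 2 + 3 + 24 = 120.
120 ÷ 8 = 15 beats.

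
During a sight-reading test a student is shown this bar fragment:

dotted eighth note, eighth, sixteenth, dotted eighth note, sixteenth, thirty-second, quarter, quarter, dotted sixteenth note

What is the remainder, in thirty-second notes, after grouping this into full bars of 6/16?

4

One bar of 6/16 = 12 thirty-second notes.
Each duration in thirty-second notes: dotted eighth note = 6; eighth = 4; sixteenth = 2; dotted eighth note = 6; sixteenth = 2; thirty-second = 1; quarter = 8; quarter = 8; dotted sixteenth note = 3.
Adding: 6 + 4 + 2 + 6 + 2 + 1 + 8 + 8 + 3 = 40.
40 ÷ 12 = 3 complete bars with 4 thirty-second notes remaining.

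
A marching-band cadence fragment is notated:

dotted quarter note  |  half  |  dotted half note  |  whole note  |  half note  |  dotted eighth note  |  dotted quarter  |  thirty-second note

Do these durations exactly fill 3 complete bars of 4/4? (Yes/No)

One bar of 4/4 = 32 thirty-second notes, so 3 bars = 96.
Each duration in thirty-second notes: dotted quarter note = 12; half = 16; dotted half note = 24; whole note = 32; half note = 16; dotted eighth note = 6; dotted quarter = 12; thirty-second note = 1.
Total: 12 + 16 + 24 + 32 + 16 + 6 + 12 + 1 = 119.
119 exceeds 96, so the answer is No.

No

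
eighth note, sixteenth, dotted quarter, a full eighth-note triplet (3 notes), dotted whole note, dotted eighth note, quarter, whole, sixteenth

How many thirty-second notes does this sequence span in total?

In thirty-second notes: eighth note = 4; sixteenth = 2; dotted quarter = 12; a full eighth-note triplet (3 notes) (three triplet eighths span one quarter) = 8; dotted whole note = 48; dotted eighth note = 6; quarter = 8; whole = 32; sixteenth = 2.
Total: 4 + 2 + 12 + 8 + 48 + 6 + 8 + 32 + 2 = 122 thirty-second notes.

122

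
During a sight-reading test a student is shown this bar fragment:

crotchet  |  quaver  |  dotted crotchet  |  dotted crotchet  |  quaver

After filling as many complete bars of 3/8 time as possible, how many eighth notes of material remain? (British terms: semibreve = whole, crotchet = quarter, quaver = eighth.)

1

One bar of 3/8 = 3 eighth notes.
Working in eighth notes: crotchet = 2; quaver = 1; dotted crotchet = 3; dotted crotchet = 3; quaver = 1.
Total: 2 + 1 + 3 + 3 + 1 = 10.
10 ÷ 3 = 3 complete bars with 1 eighth note remaining.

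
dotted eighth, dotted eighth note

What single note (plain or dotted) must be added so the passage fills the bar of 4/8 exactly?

eighth note

The bar of 4/8 = 8 sixteenth notes.
Convert each value to sixteenth notes: dotted eighth = 3; dotted eighth note = 3.
Adding: 3 + 3 = 6.
Remaining: 8 − 6 = 2 sixteenth notes, which is a eighth note.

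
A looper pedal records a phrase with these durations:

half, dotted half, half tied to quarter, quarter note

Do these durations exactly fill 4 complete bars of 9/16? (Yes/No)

Yes

One bar of 9/16 = 9 sixteenth notes, so 4 bars = 36.
Express everything in sixteenth notes: half = 8; dotted half = 12; half tied to quarter (half + quarter) = 12; quarter note = 4.
Sum: 8 + 12 + 12 + 4 = 36.
36 equals 36, so the answer is Yes.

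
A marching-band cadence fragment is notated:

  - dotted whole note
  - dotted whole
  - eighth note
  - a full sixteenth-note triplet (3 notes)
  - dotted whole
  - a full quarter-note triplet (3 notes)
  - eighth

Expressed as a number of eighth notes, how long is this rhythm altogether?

43

Convert each value to eighth notes: dotted whole note = 12; dotted whole = 12; eighth note = 1; a full sixteenth-note triplet (3 notes) (three triplet sixteenths span one eighth) = 1; dotted whole = 12; a full quarter-note triplet (3 notes) (three triplet quarters span one half) = 4; eighth = 1.
Total: 12 + 12 + 1 + 1 + 12 + 4 + 1 = 43 eighth notes.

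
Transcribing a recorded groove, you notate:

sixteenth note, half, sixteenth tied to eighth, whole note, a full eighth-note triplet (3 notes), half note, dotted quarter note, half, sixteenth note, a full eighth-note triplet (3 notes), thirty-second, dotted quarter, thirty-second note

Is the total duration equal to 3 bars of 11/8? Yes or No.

Yes

One bar of 11/8 = 44 thirty-second notes, so 3 bars = 132.
Express everything in thirty-second notes: sixteenth note = 2; half = 16; sixteenth tied to eighth (sixteenth + eighth) = 6; whole note = 32; a full eighth-note triplet (3 notes) (three triplet eighths span one quarter) = 8; half note = 16; dotted quarter note = 12; half = 16; sixteenth note = 2; a full eighth-note triplet (3 notes) (three triplet eighths span one quarter) = 8; thirty-second = 1; dotted quarter = 12; thirty-second note = 1.
Sum: 2 + 16 + 6 + 32 + 8 + 16 + 12 + 16 + 2 + 8 + 1 + 12 + 1 = 132.
132 equals 132, so the answer is Yes.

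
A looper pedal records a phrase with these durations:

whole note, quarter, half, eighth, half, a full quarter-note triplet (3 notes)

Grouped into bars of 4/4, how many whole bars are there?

One bar of 4/4 = 8 eighth notes.
In eighth notes: whole note = 8; quarter = 2; half = 4; eighth = 1; half = 4; a full quarter-note triplet (3 notes) (three triplet quarters span one half) = 4.
Adding: 8 + 2 + 4 + 1 + 4 + 4 = 23.
23 ÷ 8 = 2 complete bars with 7 left over.

2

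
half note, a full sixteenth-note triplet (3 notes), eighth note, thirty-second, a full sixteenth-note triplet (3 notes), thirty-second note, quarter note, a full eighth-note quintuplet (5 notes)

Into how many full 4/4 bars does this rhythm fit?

1

One bar of 4/4 = 32 thirty-second notes.
Convert each value to thirty-second notes: half note = 16; a full sixteenth-note triplet (3 notes) (three triplet sixteenths span one eighth) = 4; eighth note = 4; thirty-second = 1; a full sixteenth-note triplet (3 notes) (three triplet sixteenths span one eighth) = 4; thirty-second note = 1; quarter note = 8; a full eighth-note quintuplet (5 notes) (five quintuplet eighths span one half) = 16.
Altogether 16 + 4 + 4 + 1 + 4 + 1 + 8 + 16 = 54.
54 ÷ 32 = 1 complete bar with 22 left over.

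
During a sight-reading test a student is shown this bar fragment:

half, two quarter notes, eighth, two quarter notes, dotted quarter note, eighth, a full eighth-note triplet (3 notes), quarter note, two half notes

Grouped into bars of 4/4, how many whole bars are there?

3

One bar of 4/4 = 8 eighth notes.
Working in eighth notes: half = 4; quarter note = 2; quarter note = 2; eighth = 1; quarter note = 2; quarter note = 2; dotted quarter note = 3; eighth = 1; a full eighth-note triplet (3 notes) (three triplet eighths span one quarter) = 2; quarter note = 2; half note = 4; half note = 4.
Adding: 4 + 2 + 2 + 1 + 2 + 2 + 3 + 1 + 2 + 2 + 4 + 4 = 29.
29 ÷ 8 = 3 complete bars with 5 left over.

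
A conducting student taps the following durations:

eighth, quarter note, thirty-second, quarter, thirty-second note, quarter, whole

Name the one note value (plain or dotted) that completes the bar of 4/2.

The bar of 4/2 = 64 thirty-second notes.
Convert each value to thirty-second notes: eighth = 4; quarter note = 8; thirty-second = 1; quarter = 8; thirty-second note = 1; quarter = 8; whole = 32.
Total: 4 + 8 + 1 + 8 + 1 + 8 + 32 = 62.
Remaining: 64 − 62 = 2 thirty-second notes, which is a sixteenth note.

sixteenth note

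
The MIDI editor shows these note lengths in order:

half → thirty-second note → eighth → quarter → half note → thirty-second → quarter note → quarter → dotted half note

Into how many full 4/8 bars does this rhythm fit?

5

One bar of 4/8 = 16 thirty-second notes.
Express everything in thirty-second notes: half = 16; thirty-second note = 1; eighth = 4; quarter = 8; half note = 16; thirty-second = 1; quarter note = 8; quarter = 8; dotted half note = 24.
Adding: 16 + 1 + 4 + 8 + 16 + 1 + 8 + 8 + 24 = 86.
86 ÷ 16 = 5 complete bars with 6 left over.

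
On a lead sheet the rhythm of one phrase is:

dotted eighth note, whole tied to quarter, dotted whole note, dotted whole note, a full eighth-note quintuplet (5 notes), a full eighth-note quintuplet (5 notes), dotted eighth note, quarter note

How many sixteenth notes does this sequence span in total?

94

Working in sixteenth notes: dotted eighth note = 3; whole tied to quarter (whole + quarter) = 20; dotted whole note = 24; dotted whole note = 24; a full eighth-note quintuplet (5 notes) (five quintuplet eighths span one half) = 8; a full eighth-note quintuplet (5 notes) (five quintuplet eighths span one half) = 8; dotted eighth note = 3; quarter note = 4.
Altogether 3 + 20 + 24 + 24 + 8 + 8 + 3 + 4 = 94 sixteenth notes.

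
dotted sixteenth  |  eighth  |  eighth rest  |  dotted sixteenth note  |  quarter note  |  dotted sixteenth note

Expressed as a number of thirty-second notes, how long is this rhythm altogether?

25

Each duration in thirty-second notes: dotted sixteenth = 3; eighth = 4; eighth rest = 4; dotted sixteenth note = 3; quarter note = 8; dotted sixteenth note = 3.
Total: 3 + 4 + 4 + 3 + 8 + 3 = 25 thirty-second notes.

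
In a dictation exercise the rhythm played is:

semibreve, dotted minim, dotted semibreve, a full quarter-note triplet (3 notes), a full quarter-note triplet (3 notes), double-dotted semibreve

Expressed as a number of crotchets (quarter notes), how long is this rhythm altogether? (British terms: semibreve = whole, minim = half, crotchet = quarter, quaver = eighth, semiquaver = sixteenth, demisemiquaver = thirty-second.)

Working in quarter notes: semibreve = 4; dotted minim = 3; dotted semibreve = 6; a full quarter-note triplet (3 notes) (three triplet quarters span one half) = 2; a full quarter-note triplet (3 notes) (three triplet quarters span one half) = 2; double-dotted semibreve = 7.
Altogether 4 + 3 + 6 + 2 + 2 + 7 = 24 quarter notes.

24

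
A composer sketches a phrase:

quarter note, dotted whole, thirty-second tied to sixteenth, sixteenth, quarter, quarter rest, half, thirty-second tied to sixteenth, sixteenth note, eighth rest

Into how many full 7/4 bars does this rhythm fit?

1

One bar of 7/4 = 56 thirty-second notes.
In thirty-second notes: quarter note = 8; dotted whole = 48; thirty-second tied to sixteenth (thirty-second + sixteenth) = 3; sixteenth = 2; quarter = 8; quarter rest = 8; half = 16; thirty-second tied to sixteenth (thirty-second + sixteenth) = 3; sixteenth note = 2; eighth rest = 4.
Total: 8 + 48 + 3 + 2 + 8 + 8 + 16 + 3 + 2 + 4 = 102.
102 ÷ 56 = 1 complete bar with 46 left over.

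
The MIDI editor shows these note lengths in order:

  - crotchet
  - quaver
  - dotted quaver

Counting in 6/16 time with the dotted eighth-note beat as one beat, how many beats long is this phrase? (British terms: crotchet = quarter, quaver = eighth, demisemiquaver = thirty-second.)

One dotted eighth-note beat = 3 sixteenth notes.
Each duration in sixteenth notes: crotchet = 4; quaver = 2; dotted quaver = 3.
Adding: 4 + 2 + 3 = 9.
9 ÷ 3 = 3 beats.

3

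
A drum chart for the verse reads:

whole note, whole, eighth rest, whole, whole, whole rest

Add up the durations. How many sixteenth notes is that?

Each duration in sixteenth notes: whole note = 16; whole = 16; eighth rest = 2; whole = 16; whole = 16; whole rest = 16.
Sum: 16 + 16 + 2 + 16 + 16 + 16 = 82 sixteenth notes.

82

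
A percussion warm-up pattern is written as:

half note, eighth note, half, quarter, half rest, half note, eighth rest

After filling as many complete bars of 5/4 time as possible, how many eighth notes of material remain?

One bar of 5/4 = 10 eighth notes.
Convert each value to eighth notes: half note = 4; eighth note = 1; half = 4; quarter = 2; half rest = 4; half note = 4; eighth rest = 1.
Sum: 4 + 1 + 4 + 2 + 4 + 4 + 1 = 20.
20 ÷ 10 = 2 complete bars with 0 eighth notes remaining.

0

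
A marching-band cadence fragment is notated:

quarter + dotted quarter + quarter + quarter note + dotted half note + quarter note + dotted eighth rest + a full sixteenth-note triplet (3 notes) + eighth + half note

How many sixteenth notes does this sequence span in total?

49

Express everything in sixteenth notes: quarter = 4; dotted quarter = 6; quarter = 4; quarter note = 4; dotted half note = 12; quarter note = 4; dotted eighth rest = 3; a full sixteenth-note triplet (3 notes) (three triplet sixteenths span one eighth) = 2; eighth = 2; half note = 8.
Sum: 4 + 6 + 4 + 4 + 12 + 4 + 3 + 2 + 2 + 8 = 49 sixteenth notes.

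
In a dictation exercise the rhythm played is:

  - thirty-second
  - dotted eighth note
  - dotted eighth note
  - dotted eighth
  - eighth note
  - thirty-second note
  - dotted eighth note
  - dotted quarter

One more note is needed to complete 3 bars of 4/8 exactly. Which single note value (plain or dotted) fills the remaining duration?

3 bars of 4/8 = 48 thirty-second notes.
Working in thirty-second notes: thirty-second = 1; dotted eighth note = 6; dotted eighth note = 6; dotted eighth = 6; eighth note = 4; thirty-second note = 1; dotted eighth note = 6; dotted quarter = 12.
Adding: 1 + 6 + 6 + 6 + 4 + 1 + 6 + 12 = 42.
Remaining: 48 − 42 = 6 thirty-second notes, which is a dotted eighth note.

dotted eighth note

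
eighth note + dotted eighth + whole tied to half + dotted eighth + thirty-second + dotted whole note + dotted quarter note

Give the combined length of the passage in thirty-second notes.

Express everything in thirty-second notes: eighth note = 4; dotted eighth = 6; whole tied to half (whole + half) = 48; dotted eighth = 6; thirty-second = 1; dotted whole note = 48; dotted quarter note = 12.
Sum: 4 + 6 + 48 + 6 + 1 + 48 + 12 = 125 thirty-second notes.

125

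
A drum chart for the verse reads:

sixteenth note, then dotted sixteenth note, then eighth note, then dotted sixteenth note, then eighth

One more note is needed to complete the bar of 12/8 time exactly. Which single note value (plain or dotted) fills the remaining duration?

The bar of 12/8 = 48 thirty-second notes.
Express everything in thirty-second notes: sixteenth note = 2; dotted sixteenth note = 3; eighth note = 4; dotted sixteenth note = 3; eighth = 4.
Total: 2 + 3 + 4 + 3 + 4 = 16.
Remaining: 48 − 16 = 32 thirty-second notes, which is a whole note.

whole note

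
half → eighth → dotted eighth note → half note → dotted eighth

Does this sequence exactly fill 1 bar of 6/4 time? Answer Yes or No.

One bar of 6/4 = 24 sixteenth notes.
Each duration in sixteenth notes: half = 8; eighth = 2; dotted eighth note = 3; half note = 8; dotted eighth = 3.
Sum: 8 + 2 + 3 + 8 + 3 = 24.
24 equals 24, so the answer is Yes.

Yes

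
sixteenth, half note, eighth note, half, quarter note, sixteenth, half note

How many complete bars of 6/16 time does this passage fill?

One bar of 6/16 = 6 sixteenth notes.
In sixteenth notes: sixteenth = 1; half note = 8; eighth note = 2; half = 8; quarter note = 4; sixteenth = 1; half note = 8.
Adding: 1 + 8 + 2 + 8 + 4 + 1 + 8 = 32.
32 ÷ 6 = 5 complete bars with 2 left over.

5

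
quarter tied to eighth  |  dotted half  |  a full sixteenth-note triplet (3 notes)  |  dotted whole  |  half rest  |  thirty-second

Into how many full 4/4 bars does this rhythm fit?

One bar of 4/4 = 32 thirty-second notes.
In thirty-second notes: quarter tied to eighth (quarter + eighth) = 12; dotted half = 24; a full sixteenth-note triplet (3 notes) (three triplet sixteenths span one eighth) = 4; dotted whole = 48; half rest = 16; thirty-second = 1.
Adding: 12 + 24 + 4 + 48 + 16 + 1 = 105.
105 ÷ 32 = 3 complete bars with 9 left over.

3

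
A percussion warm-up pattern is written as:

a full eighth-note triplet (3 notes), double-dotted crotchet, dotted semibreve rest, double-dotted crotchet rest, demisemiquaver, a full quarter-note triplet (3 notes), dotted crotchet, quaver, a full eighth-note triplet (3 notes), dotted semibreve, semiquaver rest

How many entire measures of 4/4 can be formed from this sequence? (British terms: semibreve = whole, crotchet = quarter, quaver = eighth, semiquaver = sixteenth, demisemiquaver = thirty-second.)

One bar of 4/4 = 32 thirty-second notes.
Express everything in thirty-second notes: a full eighth-note triplet (3 notes) (three triplet eighths span one quarter) = 8; double-dotted crotchet = 14; dotted semibreve rest = 48; double-dotted crotchet rest = 14; demisemiquaver = 1; a full quarter-note triplet (3 notes) (three triplet quarters span one half) = 16; dotted crotchet = 12; quaver = 4; a full eighth-note triplet (3 notes) (three triplet eighths span one quarter) = 8; dotted semibreve = 48; semiquaver rest = 2.
Total: 8 + 14 + 48 + 14 + 1 + 16 + 12 + 4 + 8 + 48 + 2 = 175.
175 ÷ 32 = 5 complete bars with 15 left over.

5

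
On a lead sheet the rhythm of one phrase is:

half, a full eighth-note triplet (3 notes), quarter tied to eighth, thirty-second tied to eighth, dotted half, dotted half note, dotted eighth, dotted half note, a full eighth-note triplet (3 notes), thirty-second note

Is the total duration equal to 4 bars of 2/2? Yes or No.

One bar of 2/2 = 32 thirty-second notes, so 4 bars = 128.
Express everything in thirty-second notes: half = 16; a full eighth-note triplet (3 notes) (three triplet eighths span one quarter) = 8; quarter tied to eighth (quarter + eighth) = 12; thirty-second tied to eighth (thirty-second + eighth) = 5; dotted half = 24; dotted half note = 24; dotted eighth = 6; dotted half note = 24; a full eighth-note triplet (3 notes) (three triplet eighths span one quarter) = 8; thirty-second note = 1.
Altogether 16 + 8 + 12 + 5 + 24 + 24 + 6 + 24 + 8 + 1 = 128.
128 equals 128, so the answer is Yes.

Yes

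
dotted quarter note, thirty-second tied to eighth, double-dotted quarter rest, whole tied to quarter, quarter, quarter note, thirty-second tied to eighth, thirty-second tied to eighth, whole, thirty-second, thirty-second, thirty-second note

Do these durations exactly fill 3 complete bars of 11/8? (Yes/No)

One bar of 11/8 = 44 thirty-second notes, so 3 bars = 132.
Working in thirty-second notes: dotted quarter note = 12; thirty-second tied to eighth (thirty-second + eighth) = 5; double-dotted quarter rest = 14; whole tied to quarter (whole + quarter) = 40; quarter = 8; quarter note = 8; thirty-second tied to eighth (thirty-second + eighth) = 5; thirty-second tied to eighth (thirty-second + eighth) = 5; whole = 32; thirty-second = 1; thirty-second = 1; thirty-second note = 1.
Total: 12 + 5 + 14 + 40 + 8 + 8 + 5 + 5 + 32 + 1 + 1 + 1 = 132.
132 equals 132, so the answer is Yes.

Yes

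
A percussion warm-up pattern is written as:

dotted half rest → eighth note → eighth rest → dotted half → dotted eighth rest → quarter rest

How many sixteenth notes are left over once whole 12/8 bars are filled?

One bar of 12/8 = 24 sixteenth notes.
Working in sixteenth notes: dotted half rest = 12; eighth note = 2; eighth rest = 2; dotted half = 12; dotted eighth rest = 3; quarter rest = 4.
Altogether 12 + 2 + 2 + 12 + 3 + 4 = 35.
35 ÷ 24 = 1 complete bar with 11 sixteenth notes remaining.

11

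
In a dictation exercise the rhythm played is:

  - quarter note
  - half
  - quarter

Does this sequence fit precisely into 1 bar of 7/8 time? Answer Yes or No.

One bar of 7/8 = 7 eighth notes.
Working in eighth notes: quarter note = 2; half = 4; quarter = 2.
Total: 2 + 4 + 2 = 8.
8 exceeds 7, so the answer is No.

No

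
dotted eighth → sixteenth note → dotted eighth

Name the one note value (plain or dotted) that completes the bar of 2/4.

sixteenth note

The bar of 2/4 = 8 sixteenth notes.
Convert each value to sixteenth notes: dotted eighth = 3; sixteenth note = 1; dotted eighth = 3.
Sum: 3 + 1 + 3 = 7.
Remaining: 8 − 7 = 1 sixteenth note, which is a sixteenth note.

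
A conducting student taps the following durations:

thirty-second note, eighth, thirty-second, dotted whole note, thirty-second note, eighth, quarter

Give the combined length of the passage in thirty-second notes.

Convert each value to thirty-second notes: thirty-second note = 1; eighth = 4; thirty-second = 1; dotted whole note = 48; thirty-second note = 1; eighth = 4; quarter = 8.
Total: 1 + 4 + 1 + 48 + 1 + 4 + 8 = 67 thirty-second notes.

67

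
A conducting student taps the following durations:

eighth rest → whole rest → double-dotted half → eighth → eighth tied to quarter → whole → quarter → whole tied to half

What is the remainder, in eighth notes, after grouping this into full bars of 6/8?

One bar of 6/8 = 6 eighth notes.
Express everything in eighth notes: eighth rest = 1; whole rest = 8; double-dotted half = 7; eighth = 1; eighth tied to quarter (eighth + quarter) = 3; whole = 8; quarter = 2; whole tied to half (whole + half) = 12.
Total: 1 + 8 + 7 + 1 + 3 + 8 + 2 + 12 = 42.
42 ÷ 6 = 7 complete bars with 0 eighth notes remaining.

0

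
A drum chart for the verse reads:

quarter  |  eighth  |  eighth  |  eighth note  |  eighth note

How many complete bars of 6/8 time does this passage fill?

1

One bar of 6/8 = 6 eighth notes.
Working in eighth notes: quarter = 2; eighth = 1; eighth = 1; eighth note = 1; eighth note = 1.
Sum: 2 + 1 + 1 + 1 + 1 = 6.
6 ÷ 6 = 1 complete bar with 0 left over.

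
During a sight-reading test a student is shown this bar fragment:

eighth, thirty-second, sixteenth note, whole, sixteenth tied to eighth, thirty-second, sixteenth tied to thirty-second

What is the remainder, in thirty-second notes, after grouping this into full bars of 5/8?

9

One bar of 5/8 = 20 thirty-second notes.
Working in thirty-second notes: eighth = 4; thirty-second = 1; sixteenth note = 2; whole = 32; sixteenth tied to eighth (sixteenth + eighth) = 6; thirty-second = 1; sixteenth tied to thirty-second (sixteenth + thirty-second) = 3.
Adding: 4 + 1 + 2 + 32 + 6 + 1 + 3 = 49.
49 ÷ 20 = 2 complete bars with 9 thirty-second notes remaining.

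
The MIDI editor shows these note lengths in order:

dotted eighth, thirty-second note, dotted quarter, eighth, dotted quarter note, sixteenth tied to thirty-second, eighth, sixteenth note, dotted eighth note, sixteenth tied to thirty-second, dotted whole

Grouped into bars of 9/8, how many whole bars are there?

One bar of 9/8 = 36 thirty-second notes.
Working in thirty-second notes: dotted eighth = 6; thirty-second note = 1; dotted quarter = 12; eighth = 4; dotted quarter note = 12; sixteenth tied to thirty-second (sixteenth + thirty-second) = 3; eighth = 4; sixteenth note = 2; dotted eighth note = 6; sixteenth tied to thirty-second (sixteenth + thirty-second) = 3; dotted whole = 48.
Total: 6 + 1 + 12 + 4 + 12 + 3 + 4 + 2 + 6 + 3 + 48 = 101.
101 ÷ 36 = 2 complete bars with 29 left over.

2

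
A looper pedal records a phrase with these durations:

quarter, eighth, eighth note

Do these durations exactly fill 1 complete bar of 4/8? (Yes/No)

One bar of 4/8 = 4 eighth notes.
Each duration in eighth notes: quarter = 2; eighth = 1; eighth note = 1.
Altogether 2 + 1 + 1 = 4.
4 equals 4, so the answer is Yes.

Yes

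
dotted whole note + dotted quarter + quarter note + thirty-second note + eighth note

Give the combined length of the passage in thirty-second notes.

Each duration in thirty-second notes: dotted whole note = 48; dotted quarter = 12; quarter note = 8; thirty-second note = 1; eighth note = 4.
Altogether 48 + 12 + 8 + 1 + 4 = 73 thirty-second notes.

73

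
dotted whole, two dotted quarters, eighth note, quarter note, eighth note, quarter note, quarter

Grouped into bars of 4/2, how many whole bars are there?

One bar of 4/2 = 16 eighth notes.
Express everything in eighth notes: dotted whole = 12; dotted quarter = 3; dotted quarter = 3; eighth note = 1; quarter note = 2; eighth note = 1; quarter note = 2; quarter = 2.
Total: 12 + 3 + 3 + 1 + 2 + 1 + 2 + 2 = 26.
26 ÷ 16 = 1 complete bar with 10 left over.

1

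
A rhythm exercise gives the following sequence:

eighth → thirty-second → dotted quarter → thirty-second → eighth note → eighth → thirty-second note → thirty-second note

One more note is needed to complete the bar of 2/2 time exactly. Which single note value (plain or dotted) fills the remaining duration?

eighth note

The bar of 2/2 = 32 thirty-second notes.
Express everything in thirty-second notes: eighth = 4; thirty-second = 1; dotted quarter = 12; thirty-second = 1; eighth note = 4; eighth = 4; thirty-second note = 1; thirty-second note = 1.
Sum: 4 + 1 + 12 + 1 + 4 + 4 + 1 + 1 = 28.
Remaining: 32 − 28 = 4 thirty-second notes, which is a eighth note.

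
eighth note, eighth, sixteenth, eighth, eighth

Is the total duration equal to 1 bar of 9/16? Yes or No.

Yes

One bar of 9/16 = 9 sixteenth notes.
Working in sixteenth notes: eighth note = 2; eighth = 2; sixteenth = 1; eighth = 2; eighth = 2.
Sum: 2 + 2 + 1 + 2 + 2 = 9.
9 equals 9, so the answer is Yes.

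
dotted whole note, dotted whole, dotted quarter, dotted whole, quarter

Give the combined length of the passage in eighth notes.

Working in eighth notes: dotted whole note = 12; dotted whole = 12; dotted quarter = 3; dotted whole = 12; quarter = 2.
Total: 12 + 12 + 3 + 12 + 2 = 41 eighth notes.

41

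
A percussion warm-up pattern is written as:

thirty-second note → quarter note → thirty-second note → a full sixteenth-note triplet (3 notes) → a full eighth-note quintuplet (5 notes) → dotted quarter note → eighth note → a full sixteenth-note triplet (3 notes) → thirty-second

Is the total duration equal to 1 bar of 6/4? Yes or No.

No

One bar of 6/4 = 48 thirty-second notes.
Express everything in thirty-second notes: thirty-second note = 1; quarter note = 8; thirty-second note = 1; a full sixteenth-note triplet (3 notes) (three triplet sixteenths span one eighth) = 4; a full eighth-note quintuplet (5 notes) (five quintuplet eighths span one half) = 16; dotted quarter note = 12; eighth note = 4; a full sixteenth-note triplet (3 notes) (three triplet sixteenths span one eighth) = 4; thirty-second = 1.
Sum: 1 + 8 + 1 + 4 + 16 + 12 + 4 + 4 + 1 = 51.
51 exceeds 48, so the answer is No.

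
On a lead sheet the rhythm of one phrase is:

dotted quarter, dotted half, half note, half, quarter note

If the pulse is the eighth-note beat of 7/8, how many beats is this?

One eighth-note beat = 2 sixteenth notes.
Working in sixteenth notes: dotted quarter = 6; dotted half = 12; half note = 8; half = 8; quarter note = 4.
Altogether 6 + 12 + 8 + 8 + 4 = 38.
38 ÷ 2 = 19 beats.

19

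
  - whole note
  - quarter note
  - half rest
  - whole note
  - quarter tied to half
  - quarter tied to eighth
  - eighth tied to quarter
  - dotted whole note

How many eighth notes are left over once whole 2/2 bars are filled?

6

One bar of 2/2 = 8 eighth notes.
Convert each value to eighth notes: whole note = 8; quarter note = 2; half rest = 4; whole note = 8; quarter tied to half (quarter + half) = 6; quarter tied to eighth (quarter + eighth) = 3; eighth tied to quarter (eighth + quarter) = 3; dotted whole note = 12.
Altogether 8 + 2 + 4 + 8 + 6 + 3 + 3 + 12 = 46.
46 ÷ 8 = 5 complete bars with 6 eighth notes remaining.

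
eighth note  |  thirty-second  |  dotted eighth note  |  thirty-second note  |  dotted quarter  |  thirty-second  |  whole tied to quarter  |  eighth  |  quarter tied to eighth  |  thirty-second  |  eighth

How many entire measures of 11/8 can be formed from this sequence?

One bar of 11/8 = 44 thirty-second notes.
Express everything in thirty-second notes: eighth note = 4; thirty-second = 1; dotted eighth note = 6; thirty-second note = 1; dotted quarter = 12; thirty-second = 1; whole tied to quarter (whole + quarter) = 40; eighth = 4; quarter tied to eighth (quarter + eighth) = 12; thirty-second = 1; eighth = 4.
Sum: 4 + 1 + 6 + 1 + 12 + 1 + 40 + 4 + 12 + 1 + 4 = 86.
86 ÷ 44 = 1 complete bar with 42 left over.

1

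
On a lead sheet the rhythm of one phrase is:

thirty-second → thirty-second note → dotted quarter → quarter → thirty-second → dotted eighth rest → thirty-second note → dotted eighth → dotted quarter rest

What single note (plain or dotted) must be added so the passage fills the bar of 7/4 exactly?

The bar of 7/4 = 56 thirty-second notes.
In thirty-second notes: thirty-second = 1; thirty-second note = 1; dotted quarter = 12; quarter = 8; thirty-second = 1; dotted eighth rest = 6; thirty-second note = 1; dotted eighth = 6; dotted quarter rest = 12.
Sum: 1 + 1 + 12 + 8 + 1 + 6 + 1 + 6 + 12 = 48.
Remaining: 56 − 48 = 8 thirty-second notes, which is a quarter note.

quarter note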